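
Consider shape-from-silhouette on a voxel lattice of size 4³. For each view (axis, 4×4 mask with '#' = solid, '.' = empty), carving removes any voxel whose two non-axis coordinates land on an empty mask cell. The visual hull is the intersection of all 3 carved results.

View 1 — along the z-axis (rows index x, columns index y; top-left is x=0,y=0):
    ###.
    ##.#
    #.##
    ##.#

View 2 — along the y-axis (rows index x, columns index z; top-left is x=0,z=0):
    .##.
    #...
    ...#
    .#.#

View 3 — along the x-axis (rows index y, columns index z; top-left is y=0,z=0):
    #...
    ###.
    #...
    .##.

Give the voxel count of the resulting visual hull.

voxel count = 6

full grid |V| = 64
carve view 1 (along z, XY-mask fill 12/16): 48 voxels remain
carve view 2 (along y, XZ-mask fill 6/16): 18 voxels remain
carve view 3 (along x, YZ-mask fill 7/16): 6 voxels remain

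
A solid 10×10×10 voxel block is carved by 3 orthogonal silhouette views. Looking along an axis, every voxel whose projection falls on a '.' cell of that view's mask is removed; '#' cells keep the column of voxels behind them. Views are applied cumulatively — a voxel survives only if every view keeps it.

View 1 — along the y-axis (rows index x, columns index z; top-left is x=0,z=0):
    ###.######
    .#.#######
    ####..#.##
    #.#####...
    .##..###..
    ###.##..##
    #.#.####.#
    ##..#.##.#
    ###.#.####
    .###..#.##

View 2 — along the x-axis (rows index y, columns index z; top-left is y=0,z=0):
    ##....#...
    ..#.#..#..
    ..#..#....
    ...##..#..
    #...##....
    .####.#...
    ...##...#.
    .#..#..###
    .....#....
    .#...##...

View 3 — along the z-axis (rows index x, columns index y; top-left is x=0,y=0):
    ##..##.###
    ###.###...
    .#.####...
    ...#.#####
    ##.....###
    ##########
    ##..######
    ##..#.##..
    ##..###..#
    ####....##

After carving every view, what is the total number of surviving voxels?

|visual hull| = 142

full grid |V| = 1000
  1. axis=1 (XZ plane), |mask|=69  ⇒  voxels=690
  2. axis=0 (YZ plane), |mask|=31  ⇒  voxels=213
  3. axis=2 (XY plane), |mask|=64  ⇒  voxels=142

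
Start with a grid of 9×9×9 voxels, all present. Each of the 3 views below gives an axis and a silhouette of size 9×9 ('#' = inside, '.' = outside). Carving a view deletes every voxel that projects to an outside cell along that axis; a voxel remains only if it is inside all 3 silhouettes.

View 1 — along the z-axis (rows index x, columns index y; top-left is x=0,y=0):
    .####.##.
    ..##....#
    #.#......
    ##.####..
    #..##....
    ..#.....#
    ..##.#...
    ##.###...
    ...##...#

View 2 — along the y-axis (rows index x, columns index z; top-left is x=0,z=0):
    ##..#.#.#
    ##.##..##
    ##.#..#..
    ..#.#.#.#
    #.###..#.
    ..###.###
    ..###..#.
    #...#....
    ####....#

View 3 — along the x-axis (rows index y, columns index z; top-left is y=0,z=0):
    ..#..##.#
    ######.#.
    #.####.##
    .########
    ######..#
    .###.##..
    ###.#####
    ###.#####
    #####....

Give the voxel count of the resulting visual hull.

|visual hull| = 104

start: 9×9×9 = 729 voxels
V1 z: intersect with XY mask (33 set) -- 297 left
V2 y: intersect with XZ mask (41 set) -- 144 left
V3 x: intersect with YZ mask (59 set) -- 104 left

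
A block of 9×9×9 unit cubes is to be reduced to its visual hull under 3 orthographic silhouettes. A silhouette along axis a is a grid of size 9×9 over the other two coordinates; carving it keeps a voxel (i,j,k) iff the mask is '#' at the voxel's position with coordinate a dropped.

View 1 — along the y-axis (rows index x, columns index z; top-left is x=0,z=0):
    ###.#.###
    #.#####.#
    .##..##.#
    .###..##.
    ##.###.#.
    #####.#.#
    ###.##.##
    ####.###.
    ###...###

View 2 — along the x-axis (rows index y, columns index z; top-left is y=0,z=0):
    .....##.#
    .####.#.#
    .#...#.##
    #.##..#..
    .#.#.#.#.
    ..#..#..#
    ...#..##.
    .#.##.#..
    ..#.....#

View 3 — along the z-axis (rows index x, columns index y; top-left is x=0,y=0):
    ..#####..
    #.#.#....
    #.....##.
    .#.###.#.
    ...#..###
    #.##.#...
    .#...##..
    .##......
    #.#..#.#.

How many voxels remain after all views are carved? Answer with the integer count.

remaining voxels: 80

before carving: 729 voxels (9×9×9)
after view 1 [y-axis, 57 of 81 cells solid] → remaining = 513
after view 2 [x-axis, 33 of 81 cells solid] → remaining = 209
after view 3 [z-axis, 33 of 81 cells solid] → remaining = 80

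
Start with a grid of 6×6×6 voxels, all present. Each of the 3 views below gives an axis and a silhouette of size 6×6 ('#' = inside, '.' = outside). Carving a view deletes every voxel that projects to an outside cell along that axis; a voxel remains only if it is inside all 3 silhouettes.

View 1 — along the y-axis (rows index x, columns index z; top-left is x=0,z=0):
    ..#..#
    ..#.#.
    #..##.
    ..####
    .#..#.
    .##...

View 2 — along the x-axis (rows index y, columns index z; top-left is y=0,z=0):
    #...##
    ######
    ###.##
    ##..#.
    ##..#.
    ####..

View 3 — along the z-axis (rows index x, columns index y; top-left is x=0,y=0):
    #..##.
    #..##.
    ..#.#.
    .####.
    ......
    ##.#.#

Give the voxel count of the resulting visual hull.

before carving: 216 voxels (6×6×6)
step 1: project along y, AND mask (15/36) → |grid| = 90
step 2: project along x, AND mask (24/36) → |grid| = 58
step 3: project along z, AND mask (16/36) → |grid| = 22

remaining voxels: 22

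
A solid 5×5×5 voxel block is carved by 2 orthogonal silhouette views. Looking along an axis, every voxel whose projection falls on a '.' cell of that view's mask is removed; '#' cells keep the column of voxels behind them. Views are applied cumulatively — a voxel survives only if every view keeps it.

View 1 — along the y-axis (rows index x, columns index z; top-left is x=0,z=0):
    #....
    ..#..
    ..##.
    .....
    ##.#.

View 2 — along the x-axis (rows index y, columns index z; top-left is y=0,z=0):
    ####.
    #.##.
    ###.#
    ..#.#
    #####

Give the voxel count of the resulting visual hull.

initial block: 5^3 = 125
V1 y: intersect with XZ mask (7 set) -- 35 left
V2 x: intersect with YZ mask (18 set) -- 27 left

remaining voxels: 27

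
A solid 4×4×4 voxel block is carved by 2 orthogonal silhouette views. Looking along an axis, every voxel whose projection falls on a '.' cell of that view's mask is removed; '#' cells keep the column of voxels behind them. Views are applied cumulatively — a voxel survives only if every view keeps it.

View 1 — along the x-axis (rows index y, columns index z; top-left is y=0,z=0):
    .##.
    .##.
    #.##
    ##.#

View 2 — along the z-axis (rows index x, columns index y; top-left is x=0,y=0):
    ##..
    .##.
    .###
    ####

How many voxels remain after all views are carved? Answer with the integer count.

initial block: 4^3 = 64
[1] x-view keeps 10 columns → grid now 40
[2] z-view keeps 11 columns → grid now 27

remaining voxels: 27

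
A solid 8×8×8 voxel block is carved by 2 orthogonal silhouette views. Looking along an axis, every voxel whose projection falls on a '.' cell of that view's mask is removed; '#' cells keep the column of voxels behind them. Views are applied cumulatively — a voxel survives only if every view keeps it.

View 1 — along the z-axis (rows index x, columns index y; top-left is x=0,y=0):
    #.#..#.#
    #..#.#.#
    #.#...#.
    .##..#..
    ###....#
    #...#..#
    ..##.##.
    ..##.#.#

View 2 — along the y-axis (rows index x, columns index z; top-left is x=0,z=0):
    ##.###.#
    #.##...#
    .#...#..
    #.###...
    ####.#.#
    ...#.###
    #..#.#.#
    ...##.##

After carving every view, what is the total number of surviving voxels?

remaining voxels: 126

start: 8×8×8 = 512 voxels
  1. axis=2 (XY plane), |mask|=29  ⇒  voxels=232
  2. axis=1 (XZ plane), |mask|=34  ⇒  voxels=126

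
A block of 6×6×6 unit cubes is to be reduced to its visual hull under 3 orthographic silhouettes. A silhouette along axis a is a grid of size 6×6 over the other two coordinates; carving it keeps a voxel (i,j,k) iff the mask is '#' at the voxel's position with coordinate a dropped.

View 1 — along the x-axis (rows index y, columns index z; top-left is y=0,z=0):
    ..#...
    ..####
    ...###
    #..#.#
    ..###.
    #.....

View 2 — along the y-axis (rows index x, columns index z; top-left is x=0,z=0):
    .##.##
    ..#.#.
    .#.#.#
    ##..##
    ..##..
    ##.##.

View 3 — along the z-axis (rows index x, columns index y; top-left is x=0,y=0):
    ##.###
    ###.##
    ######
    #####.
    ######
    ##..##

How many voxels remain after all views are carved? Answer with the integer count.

before carving: 216 voxels (6×6×6)
after view 1 [x-axis, 15 of 36 cells solid] → remaining = 90
after view 2 [y-axis, 19 of 36 cells solid] → remaining = 46
after view 3 [z-axis, 31 of 36 cells solid] → remaining = 39

voxel count = 39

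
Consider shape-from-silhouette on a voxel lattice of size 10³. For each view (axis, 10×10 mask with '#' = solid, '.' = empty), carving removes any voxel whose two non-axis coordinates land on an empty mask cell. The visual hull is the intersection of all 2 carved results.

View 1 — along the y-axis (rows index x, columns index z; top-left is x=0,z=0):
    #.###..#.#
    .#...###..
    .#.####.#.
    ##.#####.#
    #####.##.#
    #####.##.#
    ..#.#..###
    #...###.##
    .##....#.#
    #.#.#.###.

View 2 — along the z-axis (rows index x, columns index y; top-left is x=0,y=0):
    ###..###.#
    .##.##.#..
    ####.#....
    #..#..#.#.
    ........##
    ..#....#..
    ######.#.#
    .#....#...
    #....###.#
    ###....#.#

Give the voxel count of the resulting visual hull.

initial block: 10^3 = 1000
step 1: project along y, AND mask (61/100) → |grid| = 610
step 2: project along z, AND mask (45/100) → |grid| = 258

|visual hull| = 258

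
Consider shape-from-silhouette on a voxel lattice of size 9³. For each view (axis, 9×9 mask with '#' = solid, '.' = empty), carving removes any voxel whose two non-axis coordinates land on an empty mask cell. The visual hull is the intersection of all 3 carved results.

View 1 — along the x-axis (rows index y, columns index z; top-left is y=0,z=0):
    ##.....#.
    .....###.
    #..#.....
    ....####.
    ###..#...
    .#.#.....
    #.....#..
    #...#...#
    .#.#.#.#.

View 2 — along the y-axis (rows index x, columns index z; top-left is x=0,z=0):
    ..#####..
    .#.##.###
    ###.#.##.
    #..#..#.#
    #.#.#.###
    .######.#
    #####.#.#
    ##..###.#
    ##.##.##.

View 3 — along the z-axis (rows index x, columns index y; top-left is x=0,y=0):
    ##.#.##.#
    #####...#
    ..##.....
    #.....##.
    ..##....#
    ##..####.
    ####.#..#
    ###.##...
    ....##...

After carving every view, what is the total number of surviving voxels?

start: 9×9×9 = 729 voxels
after view 1 [x-axis, 27 of 81 cells solid] → remaining = 243
after view 2 [y-axis, 53 of 81 cells solid] → remaining = 154
after view 3 [z-axis, 39 of 81 cells solid] → remaining = 70

70 voxels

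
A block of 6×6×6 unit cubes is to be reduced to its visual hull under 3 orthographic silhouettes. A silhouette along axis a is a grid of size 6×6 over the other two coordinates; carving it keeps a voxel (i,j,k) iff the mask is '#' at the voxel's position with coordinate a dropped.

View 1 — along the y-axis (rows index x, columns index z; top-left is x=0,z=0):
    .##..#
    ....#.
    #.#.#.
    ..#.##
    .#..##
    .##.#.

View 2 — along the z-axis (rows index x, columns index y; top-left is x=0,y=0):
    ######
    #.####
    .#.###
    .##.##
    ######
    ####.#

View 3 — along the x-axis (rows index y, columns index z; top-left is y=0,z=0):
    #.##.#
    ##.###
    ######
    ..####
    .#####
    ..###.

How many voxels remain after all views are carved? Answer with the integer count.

58 voxels

full grid |V| = 216
V1 y: intersect with XZ mask (16 set) -- 96 left
V2 z: intersect with XY mask (30 set) -- 80 left
V3 x: intersect with YZ mask (27 set) -- 58 left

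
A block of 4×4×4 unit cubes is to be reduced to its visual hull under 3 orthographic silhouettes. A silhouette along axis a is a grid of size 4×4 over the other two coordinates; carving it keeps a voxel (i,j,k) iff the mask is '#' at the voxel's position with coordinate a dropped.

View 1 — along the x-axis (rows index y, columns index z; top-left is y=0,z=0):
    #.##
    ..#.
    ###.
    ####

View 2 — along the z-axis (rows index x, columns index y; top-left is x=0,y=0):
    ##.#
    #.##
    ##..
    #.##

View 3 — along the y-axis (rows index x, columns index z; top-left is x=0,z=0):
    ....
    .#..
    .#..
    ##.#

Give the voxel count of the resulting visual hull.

initial block: 4^3 = 64
carve view 1 (along x, YZ-mask fill 11/16): 44 voxels remain
carve view 2 (along z, XY-mask fill 11/16): 32 voxels remain
carve view 3 (along y, XZ-mask fill 5/16): 9 voxels remain

remaining voxels: 9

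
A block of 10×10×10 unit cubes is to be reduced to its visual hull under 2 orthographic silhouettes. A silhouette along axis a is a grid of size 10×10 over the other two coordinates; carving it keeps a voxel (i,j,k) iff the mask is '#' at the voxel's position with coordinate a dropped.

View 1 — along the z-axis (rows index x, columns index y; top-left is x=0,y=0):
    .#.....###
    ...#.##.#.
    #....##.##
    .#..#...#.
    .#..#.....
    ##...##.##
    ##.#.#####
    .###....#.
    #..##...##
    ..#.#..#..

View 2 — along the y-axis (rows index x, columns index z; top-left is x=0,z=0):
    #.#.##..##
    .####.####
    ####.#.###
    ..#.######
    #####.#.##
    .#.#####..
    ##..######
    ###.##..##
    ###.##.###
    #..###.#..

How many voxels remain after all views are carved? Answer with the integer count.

initial block: 10^3 = 1000
  1. axis=2 (XY plane), |mask|=44  ⇒  voxels=440
  2. axis=1 (XZ plane), |mask|=71  ⇒  voxels=316

voxel count = 316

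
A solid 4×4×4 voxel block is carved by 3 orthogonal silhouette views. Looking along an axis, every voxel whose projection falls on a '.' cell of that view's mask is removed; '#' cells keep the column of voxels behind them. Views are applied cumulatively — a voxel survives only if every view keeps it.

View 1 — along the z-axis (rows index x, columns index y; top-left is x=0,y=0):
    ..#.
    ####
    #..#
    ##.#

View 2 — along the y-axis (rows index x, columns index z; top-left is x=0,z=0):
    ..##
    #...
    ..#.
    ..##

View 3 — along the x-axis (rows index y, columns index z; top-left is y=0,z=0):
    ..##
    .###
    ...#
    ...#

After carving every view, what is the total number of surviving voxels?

remaining voxels: 7

initial block: 4^3 = 64
step 1: project along z, AND mask (10/16) → |grid| = 40
step 2: project along y, AND mask (6/16) → |grid| = 14
step 3: project along x, AND mask (7/16) → |grid| = 7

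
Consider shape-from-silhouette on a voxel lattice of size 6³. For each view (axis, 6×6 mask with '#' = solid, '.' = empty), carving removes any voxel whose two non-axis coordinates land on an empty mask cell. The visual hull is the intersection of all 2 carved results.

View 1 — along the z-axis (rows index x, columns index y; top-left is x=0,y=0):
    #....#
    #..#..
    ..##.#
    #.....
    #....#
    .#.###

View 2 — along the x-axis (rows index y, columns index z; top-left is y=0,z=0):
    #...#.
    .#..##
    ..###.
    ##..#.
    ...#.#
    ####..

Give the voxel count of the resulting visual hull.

|visual hull| = 41

before carving: 216 voxels (6×6×6)
after view 1 [z-axis, 14 of 36 cells solid] → remaining = 84
after view 2 [x-axis, 17 of 36 cells solid] → remaining = 41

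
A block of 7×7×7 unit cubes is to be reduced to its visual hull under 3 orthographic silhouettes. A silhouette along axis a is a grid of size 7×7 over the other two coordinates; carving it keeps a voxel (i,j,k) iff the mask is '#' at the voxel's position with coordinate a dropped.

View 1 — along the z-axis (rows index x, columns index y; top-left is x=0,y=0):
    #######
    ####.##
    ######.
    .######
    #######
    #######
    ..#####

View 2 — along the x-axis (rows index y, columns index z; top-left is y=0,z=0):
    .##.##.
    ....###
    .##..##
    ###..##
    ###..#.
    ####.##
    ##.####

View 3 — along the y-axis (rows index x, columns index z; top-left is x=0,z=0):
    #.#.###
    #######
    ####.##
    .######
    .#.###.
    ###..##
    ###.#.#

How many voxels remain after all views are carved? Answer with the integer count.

start: 7×7×7 = 343 voxels
V1 z: intersect with XY mask (44 set) -- 308 left
V2 x: intersect with YZ mask (32 set) -- 203 left
V3 y: intersect with XZ mask (38 set) -- 163 left

voxel count = 163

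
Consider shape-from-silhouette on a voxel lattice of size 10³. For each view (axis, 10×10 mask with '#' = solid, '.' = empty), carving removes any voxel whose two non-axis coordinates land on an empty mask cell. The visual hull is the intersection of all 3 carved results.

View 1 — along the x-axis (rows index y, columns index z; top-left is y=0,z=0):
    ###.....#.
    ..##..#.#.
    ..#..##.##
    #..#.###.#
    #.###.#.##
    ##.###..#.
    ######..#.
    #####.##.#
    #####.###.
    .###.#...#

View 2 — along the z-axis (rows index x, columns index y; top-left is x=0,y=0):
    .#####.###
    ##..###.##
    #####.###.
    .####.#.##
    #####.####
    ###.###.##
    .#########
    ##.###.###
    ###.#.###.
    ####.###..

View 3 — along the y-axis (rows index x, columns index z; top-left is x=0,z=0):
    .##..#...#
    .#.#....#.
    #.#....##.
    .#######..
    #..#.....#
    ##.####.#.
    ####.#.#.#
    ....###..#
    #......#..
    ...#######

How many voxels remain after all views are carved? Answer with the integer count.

start: 10×10×10 = 1000 voxels
carve view 1 (along x, YZ-mask fill 60/100): 600 voxels remain
carve view 2 (along z, XY-mask fill 78/100): 468 voxels remain
carve view 3 (along y, XZ-mask fill 48/100): 228 voxels remain

228 voxels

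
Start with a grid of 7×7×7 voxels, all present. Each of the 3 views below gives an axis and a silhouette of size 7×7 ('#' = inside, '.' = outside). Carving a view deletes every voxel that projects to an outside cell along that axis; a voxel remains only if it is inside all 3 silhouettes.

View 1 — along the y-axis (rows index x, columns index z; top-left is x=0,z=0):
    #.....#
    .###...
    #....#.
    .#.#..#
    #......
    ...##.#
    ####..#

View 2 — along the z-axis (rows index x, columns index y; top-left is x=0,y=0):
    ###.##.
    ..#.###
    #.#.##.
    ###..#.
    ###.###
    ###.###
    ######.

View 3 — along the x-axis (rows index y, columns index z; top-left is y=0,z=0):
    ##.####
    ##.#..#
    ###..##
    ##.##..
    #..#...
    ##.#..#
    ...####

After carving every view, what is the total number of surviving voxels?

|visual hull| = 70

initial block: 7^3 = 343
after view 1 [y-axis, 19 of 49 cells solid] → remaining = 133
after view 2 [z-axis, 35 of 49 cells solid] → remaining = 96
after view 3 [x-axis, 29 of 49 cells solid] → remaining = 70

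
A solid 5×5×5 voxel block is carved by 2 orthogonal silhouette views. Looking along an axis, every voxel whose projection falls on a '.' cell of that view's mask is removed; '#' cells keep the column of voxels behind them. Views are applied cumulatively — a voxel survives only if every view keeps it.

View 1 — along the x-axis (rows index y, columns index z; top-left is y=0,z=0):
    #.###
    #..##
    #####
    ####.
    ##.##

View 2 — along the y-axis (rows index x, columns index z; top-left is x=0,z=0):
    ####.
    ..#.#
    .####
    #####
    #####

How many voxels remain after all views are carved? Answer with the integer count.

full grid |V| = 125
carve view 1 (along x, YZ-mask fill 20/25): 100 voxels remain
carve view 2 (along y, XZ-mask fill 20/25): 78 voxels remain

remaining voxels: 78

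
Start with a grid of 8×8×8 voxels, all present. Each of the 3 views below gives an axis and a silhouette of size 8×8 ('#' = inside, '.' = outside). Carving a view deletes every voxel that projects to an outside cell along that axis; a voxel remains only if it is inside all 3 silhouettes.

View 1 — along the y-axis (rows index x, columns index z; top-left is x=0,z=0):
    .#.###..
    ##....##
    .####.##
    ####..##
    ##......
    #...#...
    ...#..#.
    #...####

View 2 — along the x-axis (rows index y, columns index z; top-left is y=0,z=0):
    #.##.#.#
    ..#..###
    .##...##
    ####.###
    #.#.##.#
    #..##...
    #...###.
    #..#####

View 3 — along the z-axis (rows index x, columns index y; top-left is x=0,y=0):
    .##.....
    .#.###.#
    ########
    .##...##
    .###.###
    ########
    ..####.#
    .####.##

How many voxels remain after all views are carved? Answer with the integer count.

|visual hull| = 97

start: 8×8×8 = 512 voxels
[1] y-view keeps 31 columns → grid now 248
[2] x-view keeps 38 columns → grid now 143
[3] z-view keeps 44 columns → grid now 97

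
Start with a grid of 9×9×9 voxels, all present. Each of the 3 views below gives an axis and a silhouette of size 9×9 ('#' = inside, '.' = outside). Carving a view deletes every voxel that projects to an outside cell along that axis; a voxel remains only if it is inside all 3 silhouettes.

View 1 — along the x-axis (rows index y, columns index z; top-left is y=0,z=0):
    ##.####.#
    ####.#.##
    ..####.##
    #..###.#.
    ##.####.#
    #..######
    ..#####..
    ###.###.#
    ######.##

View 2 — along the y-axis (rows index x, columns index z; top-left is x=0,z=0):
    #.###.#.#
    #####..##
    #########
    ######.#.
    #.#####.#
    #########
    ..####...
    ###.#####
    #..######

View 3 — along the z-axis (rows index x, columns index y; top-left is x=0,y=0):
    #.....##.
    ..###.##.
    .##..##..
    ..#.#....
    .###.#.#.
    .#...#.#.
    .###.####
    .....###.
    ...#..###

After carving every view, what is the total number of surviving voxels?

voxel count = 179

before carving: 729 voxels (9×9×9)
carve view 1 (along x, YZ-mask fill 59/81): 531 voxels remain
carve view 2 (along y, XZ-mask fill 64/81): 429 voxels remain
carve view 3 (along z, XY-mask fill 36/81): 179 voxels remain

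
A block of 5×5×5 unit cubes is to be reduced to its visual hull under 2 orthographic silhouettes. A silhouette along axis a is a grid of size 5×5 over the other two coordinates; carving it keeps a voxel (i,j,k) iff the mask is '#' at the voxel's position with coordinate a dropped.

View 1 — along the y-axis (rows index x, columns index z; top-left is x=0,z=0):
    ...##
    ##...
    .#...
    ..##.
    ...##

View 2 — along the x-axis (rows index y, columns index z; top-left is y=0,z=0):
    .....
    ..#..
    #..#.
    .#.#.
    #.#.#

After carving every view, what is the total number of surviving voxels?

full grid |V| = 125
V1 y: intersect with XZ mask (9 set) -- 45 left
V2 x: intersect with YZ mask (8 set) -- 14 left

voxel count = 14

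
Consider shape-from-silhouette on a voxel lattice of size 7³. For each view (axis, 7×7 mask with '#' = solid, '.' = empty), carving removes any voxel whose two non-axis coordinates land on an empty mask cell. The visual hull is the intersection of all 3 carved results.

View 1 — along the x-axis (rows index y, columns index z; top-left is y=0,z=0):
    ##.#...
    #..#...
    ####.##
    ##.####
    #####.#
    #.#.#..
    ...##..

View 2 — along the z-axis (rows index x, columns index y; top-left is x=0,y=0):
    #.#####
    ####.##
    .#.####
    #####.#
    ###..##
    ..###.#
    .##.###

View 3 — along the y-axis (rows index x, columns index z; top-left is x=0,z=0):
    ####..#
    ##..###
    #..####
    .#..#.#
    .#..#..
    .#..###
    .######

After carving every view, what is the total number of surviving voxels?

remaining voxels: 90

start: 7×7×7 = 343 voxels
V1 x: intersect with YZ mask (28 set) -- 196 left
V2 z: intersect with XY mask (37 set) -- 147 left
V3 y: intersect with XZ mask (30 set) -- 90 left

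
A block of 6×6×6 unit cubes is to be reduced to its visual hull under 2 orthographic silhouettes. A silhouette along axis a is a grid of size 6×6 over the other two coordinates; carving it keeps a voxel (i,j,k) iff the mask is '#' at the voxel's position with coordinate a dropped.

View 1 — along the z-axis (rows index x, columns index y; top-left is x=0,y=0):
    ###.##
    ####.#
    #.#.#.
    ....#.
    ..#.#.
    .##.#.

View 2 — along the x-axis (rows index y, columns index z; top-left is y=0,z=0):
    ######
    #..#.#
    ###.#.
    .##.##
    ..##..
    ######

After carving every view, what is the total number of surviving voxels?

remaining voxels: 73

start: 6×6×6 = 216 voxels
carve view 1 (along z, XY-mask fill 19/36): 114 voxels remain
carve view 2 (along x, YZ-mask fill 25/36): 73 voxels remain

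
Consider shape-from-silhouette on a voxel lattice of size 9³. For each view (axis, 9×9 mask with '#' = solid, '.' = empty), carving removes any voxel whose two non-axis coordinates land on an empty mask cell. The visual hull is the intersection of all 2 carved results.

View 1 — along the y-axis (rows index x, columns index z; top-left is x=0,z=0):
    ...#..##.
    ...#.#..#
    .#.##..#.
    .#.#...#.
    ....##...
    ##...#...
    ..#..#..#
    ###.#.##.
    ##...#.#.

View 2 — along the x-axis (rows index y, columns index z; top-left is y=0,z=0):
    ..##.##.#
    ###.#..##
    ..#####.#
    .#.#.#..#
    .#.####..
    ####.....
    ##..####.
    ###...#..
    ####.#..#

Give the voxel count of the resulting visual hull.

start: 9×9×9 = 729 voxels
  1. axis=1 (XZ plane), |mask|=31  ⇒  voxels=279
  2. axis=0 (YZ plane), |mask|=46  ⇒  voxels=158

|visual hull| = 158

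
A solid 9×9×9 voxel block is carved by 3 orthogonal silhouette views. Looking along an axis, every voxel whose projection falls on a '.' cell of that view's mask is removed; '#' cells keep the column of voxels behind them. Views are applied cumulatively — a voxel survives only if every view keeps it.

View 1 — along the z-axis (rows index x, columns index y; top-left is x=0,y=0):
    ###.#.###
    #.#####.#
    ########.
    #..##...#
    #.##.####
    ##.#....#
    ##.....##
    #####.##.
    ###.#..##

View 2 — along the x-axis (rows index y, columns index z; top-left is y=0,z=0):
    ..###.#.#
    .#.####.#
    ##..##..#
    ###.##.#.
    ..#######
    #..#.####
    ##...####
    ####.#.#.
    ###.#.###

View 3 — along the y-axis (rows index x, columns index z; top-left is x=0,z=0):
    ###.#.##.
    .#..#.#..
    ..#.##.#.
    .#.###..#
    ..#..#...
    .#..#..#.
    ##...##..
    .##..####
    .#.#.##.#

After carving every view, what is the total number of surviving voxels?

start: 9×9×9 = 729 voxels
after view 1 [z-axis, 54 of 81 cells solid] → remaining = 486
after view 2 [x-axis, 54 of 81 cells solid] → remaining = 322
after view 3 [y-axis, 38 of 81 cells solid] → remaining = 152

remaining voxels: 152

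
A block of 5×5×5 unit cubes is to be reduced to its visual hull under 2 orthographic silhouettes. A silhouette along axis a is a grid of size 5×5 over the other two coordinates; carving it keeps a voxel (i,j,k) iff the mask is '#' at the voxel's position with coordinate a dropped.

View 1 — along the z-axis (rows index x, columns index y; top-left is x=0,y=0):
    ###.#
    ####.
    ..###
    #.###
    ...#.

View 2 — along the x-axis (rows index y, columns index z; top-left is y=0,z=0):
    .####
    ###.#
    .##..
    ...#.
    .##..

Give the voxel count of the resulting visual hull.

voxel count = 38

start: 5×5×5 = 125 voxels
[1] z-view keeps 16 columns → grid now 80
[2] x-view keeps 13 columns → grid now 38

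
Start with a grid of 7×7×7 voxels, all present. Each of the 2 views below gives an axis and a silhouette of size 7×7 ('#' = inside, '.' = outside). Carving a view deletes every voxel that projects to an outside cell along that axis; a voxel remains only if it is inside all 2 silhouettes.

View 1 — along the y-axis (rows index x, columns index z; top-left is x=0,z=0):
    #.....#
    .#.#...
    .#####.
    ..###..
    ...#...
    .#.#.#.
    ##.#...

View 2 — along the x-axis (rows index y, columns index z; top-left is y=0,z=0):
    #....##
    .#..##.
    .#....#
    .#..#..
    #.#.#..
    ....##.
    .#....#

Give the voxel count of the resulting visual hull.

remaining voxels: 39

start: 7×7×7 = 343 voxels
  1. axis=1 (XZ plane), |mask|=19  ⇒  voxels=133
  2. axis=0 (YZ plane), |mask|=17  ⇒  voxels=39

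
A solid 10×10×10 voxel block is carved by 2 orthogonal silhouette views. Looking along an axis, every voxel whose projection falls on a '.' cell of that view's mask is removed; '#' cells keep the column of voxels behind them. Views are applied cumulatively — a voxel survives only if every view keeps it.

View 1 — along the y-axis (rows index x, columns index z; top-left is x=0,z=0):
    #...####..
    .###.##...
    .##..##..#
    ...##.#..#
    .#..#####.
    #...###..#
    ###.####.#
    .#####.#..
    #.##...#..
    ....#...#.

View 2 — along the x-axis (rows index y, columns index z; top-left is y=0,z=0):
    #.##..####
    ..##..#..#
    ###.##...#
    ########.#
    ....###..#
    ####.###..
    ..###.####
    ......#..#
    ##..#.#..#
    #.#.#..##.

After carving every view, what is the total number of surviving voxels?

before carving: 1000 voxels (10×10×10)
V1 y: intersect with XZ mask (50 set) -- 500 left
V2 x: intersect with YZ mask (56 set) -- 288 left

|visual hull| = 288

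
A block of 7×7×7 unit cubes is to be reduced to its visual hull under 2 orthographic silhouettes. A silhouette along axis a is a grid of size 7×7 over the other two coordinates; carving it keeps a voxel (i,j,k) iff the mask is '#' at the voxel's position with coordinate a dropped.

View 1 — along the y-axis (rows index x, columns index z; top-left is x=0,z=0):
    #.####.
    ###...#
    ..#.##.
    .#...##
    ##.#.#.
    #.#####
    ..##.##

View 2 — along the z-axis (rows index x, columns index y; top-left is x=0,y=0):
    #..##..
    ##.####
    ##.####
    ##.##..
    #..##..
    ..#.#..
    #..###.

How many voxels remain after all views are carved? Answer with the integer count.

before carving: 343 voxels (7×7×7)
V1 y: intersect with XZ mask (29 set) -- 203 left
V2 z: intersect with XY mask (28 set) -- 109 left

voxel count = 109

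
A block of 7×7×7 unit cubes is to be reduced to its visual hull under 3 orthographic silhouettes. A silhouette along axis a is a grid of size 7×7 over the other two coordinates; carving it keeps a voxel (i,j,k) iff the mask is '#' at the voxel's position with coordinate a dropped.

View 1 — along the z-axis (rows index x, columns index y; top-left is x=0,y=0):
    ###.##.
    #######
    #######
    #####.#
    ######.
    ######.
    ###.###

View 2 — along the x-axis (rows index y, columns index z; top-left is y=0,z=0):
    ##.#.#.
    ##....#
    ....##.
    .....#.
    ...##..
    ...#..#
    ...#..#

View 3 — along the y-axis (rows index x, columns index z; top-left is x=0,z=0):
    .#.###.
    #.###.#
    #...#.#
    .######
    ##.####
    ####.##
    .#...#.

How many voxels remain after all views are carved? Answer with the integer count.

69 voxels

before carving: 343 voxels (7×7×7)
after view 1 [z-axis, 43 of 49 cells solid] → remaining = 301
after view 2 [x-axis, 16 of 49 cells solid] → remaining = 102
after view 3 [y-axis, 32 of 49 cells solid] → remaining = 69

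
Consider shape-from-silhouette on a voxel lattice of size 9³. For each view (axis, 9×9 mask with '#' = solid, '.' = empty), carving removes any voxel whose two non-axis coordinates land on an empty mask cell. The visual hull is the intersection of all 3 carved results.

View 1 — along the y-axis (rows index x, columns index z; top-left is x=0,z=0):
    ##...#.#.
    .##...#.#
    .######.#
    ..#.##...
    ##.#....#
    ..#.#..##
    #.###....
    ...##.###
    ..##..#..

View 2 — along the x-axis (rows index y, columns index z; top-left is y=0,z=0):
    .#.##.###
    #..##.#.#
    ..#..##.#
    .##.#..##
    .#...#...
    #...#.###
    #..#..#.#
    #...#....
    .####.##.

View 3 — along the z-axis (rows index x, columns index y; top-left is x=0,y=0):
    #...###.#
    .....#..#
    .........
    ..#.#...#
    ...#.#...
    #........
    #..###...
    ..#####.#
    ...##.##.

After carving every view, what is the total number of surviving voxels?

voxel count = 51

full grid |V| = 729
carve view 1 (along y, XZ-mask fill 38/81): 342 voxels remain
carve view 2 (along x, YZ-mask fill 39/81): 168 voxels remain
carve view 3 (along z, XY-mask fill 27/81): 51 voxels remain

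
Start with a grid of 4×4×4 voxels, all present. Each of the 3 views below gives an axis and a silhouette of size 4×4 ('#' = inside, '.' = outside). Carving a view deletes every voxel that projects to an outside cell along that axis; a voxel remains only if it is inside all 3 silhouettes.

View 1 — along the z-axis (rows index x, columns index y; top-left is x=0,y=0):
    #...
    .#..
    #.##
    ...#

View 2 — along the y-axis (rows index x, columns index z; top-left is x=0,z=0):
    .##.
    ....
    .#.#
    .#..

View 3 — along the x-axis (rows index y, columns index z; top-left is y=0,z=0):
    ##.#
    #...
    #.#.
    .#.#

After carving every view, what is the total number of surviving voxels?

|visual hull| = 6

initial block: 4^3 = 64
  1. axis=2 (XY plane), |mask|=6  ⇒  voxels=24
  2. axis=1 (XZ plane), |mask|=5  ⇒  voxels=9
  3. axis=0 (YZ plane), |mask|=8  ⇒  voxels=6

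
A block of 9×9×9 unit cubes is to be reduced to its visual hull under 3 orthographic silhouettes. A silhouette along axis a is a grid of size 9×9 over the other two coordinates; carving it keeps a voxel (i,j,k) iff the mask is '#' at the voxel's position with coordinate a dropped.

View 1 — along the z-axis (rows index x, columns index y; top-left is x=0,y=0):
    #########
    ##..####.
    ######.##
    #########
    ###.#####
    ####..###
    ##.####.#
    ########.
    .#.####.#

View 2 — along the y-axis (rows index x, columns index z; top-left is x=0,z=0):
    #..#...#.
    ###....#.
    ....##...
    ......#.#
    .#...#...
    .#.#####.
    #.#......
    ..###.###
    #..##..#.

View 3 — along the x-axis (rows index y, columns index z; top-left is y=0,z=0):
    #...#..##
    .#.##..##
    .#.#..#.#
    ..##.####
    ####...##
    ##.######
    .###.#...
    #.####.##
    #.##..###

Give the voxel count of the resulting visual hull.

start: 9×9×9 = 729 voxels
[1] z-view keeps 68 columns → grid now 612
[2] y-view keeps 31 columns → grid now 229
[3] x-view keeps 50 columns → grid now 141

|visual hull| = 141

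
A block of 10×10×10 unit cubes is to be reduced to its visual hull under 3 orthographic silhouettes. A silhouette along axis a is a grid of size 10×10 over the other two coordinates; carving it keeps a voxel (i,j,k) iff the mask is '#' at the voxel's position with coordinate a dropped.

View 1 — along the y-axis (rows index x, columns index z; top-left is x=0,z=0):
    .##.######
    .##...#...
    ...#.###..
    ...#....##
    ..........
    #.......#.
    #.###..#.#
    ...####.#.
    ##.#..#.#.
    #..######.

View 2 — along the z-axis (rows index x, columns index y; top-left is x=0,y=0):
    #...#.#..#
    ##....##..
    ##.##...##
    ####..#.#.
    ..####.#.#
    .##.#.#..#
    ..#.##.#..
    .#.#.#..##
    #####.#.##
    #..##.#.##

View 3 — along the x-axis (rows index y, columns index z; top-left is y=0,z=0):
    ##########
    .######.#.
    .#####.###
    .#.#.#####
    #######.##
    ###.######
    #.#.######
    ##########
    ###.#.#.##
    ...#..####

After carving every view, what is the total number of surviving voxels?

voxel count = 180

initial block: 10^3 = 1000
V1 y: intersect with XZ mask (43 set) -- 430 left
V2 z: intersect with XY mask (54 set) -- 227 left
V3 x: intersect with YZ mask (80 set) -- 180 left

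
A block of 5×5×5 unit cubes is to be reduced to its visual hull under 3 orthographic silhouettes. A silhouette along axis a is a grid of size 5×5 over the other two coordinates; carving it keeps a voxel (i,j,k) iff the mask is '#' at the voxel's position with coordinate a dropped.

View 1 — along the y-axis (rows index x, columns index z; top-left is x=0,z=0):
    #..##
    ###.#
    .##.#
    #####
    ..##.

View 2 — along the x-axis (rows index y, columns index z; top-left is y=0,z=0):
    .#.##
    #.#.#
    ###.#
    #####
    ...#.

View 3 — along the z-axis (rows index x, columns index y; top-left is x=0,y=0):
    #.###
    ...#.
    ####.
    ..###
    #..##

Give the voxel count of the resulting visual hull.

voxel count = 36

initial block: 5^3 = 125
[1] y-view keeps 17 columns → grid now 85
[2] x-view keeps 16 columns → grid now 55
[3] z-view keeps 15 columns → grid now 36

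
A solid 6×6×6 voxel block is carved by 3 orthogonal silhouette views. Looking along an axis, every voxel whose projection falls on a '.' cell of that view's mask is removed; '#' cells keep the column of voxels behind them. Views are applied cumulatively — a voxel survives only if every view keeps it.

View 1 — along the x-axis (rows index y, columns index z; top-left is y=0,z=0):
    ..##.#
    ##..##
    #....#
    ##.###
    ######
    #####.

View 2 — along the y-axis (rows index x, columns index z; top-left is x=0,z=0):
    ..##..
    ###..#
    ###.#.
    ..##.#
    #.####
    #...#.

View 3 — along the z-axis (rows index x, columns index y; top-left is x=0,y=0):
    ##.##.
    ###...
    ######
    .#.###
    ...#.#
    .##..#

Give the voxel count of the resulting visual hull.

before carving: 216 voxels (6×6×6)
  1. axis=0 (YZ plane), |mask|=25  ⇒  voxels=150
  2. axis=1 (XZ plane), |mask|=20  ⇒  voxels=82
  3. axis=2 (XY plane), |mask|=22  ⇒  voxels=49

voxel count = 49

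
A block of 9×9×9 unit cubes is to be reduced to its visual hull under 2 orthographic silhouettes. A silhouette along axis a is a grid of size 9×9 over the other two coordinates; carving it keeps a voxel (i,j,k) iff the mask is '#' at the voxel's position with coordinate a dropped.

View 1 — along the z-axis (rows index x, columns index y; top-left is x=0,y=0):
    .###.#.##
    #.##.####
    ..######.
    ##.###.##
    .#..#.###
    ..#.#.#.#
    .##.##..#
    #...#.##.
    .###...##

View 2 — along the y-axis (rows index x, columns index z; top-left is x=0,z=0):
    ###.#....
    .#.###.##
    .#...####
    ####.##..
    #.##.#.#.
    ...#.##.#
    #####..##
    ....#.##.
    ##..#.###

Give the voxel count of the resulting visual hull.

|visual hull| = 256

initial block: 9^3 = 729
after view 1 [z-axis, 49 of 81 cells solid] → remaining = 441
after view 2 [y-axis, 46 of 81 cells solid] → remaining = 256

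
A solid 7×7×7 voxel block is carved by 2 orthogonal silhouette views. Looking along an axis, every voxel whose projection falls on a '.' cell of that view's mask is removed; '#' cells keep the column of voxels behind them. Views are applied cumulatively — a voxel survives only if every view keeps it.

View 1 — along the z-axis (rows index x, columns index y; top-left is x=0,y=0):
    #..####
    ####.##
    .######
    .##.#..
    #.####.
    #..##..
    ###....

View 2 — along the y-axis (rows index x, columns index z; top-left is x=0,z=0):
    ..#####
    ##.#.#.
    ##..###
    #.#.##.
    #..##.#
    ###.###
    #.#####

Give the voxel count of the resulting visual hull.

147 voxels

start: 7×7×7 = 343 voxels
V1 z: intersect with XY mask (31 set) -- 217 left
V2 y: intersect with XZ mask (34 set) -- 147 left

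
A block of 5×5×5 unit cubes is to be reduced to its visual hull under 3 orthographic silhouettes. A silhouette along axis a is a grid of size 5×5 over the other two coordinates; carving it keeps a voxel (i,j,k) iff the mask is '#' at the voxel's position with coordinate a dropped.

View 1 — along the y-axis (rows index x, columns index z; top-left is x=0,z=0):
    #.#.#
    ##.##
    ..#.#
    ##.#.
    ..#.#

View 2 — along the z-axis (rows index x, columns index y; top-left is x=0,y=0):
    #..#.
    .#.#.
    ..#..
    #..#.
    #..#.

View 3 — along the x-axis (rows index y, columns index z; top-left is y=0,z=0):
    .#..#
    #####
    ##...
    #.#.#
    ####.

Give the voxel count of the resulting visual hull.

initial block: 5^3 = 125
[1] y-view keeps 14 columns → grid now 70
[2] z-view keeps 9 columns → grid now 26
[3] x-view keeps 16 columns → grid now 15

remaining voxels: 15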